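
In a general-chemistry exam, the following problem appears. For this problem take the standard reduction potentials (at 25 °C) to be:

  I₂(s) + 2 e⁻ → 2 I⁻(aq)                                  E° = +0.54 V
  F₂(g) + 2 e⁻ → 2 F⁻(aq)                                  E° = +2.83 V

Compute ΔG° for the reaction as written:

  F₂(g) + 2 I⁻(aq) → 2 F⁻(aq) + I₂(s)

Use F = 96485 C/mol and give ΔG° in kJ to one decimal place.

-441.9 kJ

As written, F₂/F⁻ is reduced (cathode) and I₂/I⁻ is oxidised (anode), so E°cell = (+2.83) − (+0.54) = +2.29 V.
Balancing electrons gives n = 2.
ΔG° = −nFE° = −(2)(96485)(+2.29) = -441,901 J = -441.9 kJ.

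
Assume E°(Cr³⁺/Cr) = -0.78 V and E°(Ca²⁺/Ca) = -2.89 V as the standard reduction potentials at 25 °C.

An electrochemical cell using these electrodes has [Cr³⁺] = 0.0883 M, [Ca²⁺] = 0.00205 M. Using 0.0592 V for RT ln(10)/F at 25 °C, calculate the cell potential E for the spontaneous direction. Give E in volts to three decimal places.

+2.169 V

Cr³⁺/Cr is the cathode (higher E°), Ca²⁺/Ca the anode: E°cell = -0.78 − (-2.89) = +2.11 V, n = 6.
Overall: 2 Cr³⁺(aq) + 3 Ca(s) → 2 Cr(s) + 3 Ca²⁺(aq)
Q = [Ca²⁺]^3 / ([Cr³⁺]^2); log Q = -5.957.
E = E° − (0.0592/n) log Q = +2.11 − (0.0592/6)(-5.957) = +2.169 V.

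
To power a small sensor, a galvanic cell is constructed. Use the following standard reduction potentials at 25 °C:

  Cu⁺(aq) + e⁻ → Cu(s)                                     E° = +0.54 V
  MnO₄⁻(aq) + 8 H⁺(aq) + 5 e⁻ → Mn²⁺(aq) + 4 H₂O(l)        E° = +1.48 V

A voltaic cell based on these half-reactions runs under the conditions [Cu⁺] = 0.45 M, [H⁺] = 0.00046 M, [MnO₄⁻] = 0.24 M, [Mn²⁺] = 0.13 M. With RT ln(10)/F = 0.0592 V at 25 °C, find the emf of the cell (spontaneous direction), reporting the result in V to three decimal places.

+0.648 V

MnO₄⁻/Mn²⁺ is the cathode (higher E°), Cu⁺/Cu the anode: E°cell = +1.48 − (+0.54) = +0.94 V, n = 5.
Overall: MnO₄⁻(aq) + 8 H⁺(aq) + 5 Cu(s) → Mn²⁺(aq) + 4 H₂O(l) + 5 Cu⁺(aq)
Q = [Mn²⁺]·[Cu⁺]^5 / ([MnO₄⁻]·[H⁺]^8); log Q = 24.698.
E = E° − (0.0592/n) log Q = +0.94 − (0.0592/5)(24.698) = +0.648 V.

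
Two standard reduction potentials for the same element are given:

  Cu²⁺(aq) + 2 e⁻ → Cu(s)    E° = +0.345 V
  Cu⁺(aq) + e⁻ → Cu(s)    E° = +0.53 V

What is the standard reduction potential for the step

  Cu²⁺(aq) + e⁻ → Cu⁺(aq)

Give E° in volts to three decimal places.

+0.160 V

Sequential free energies add, so n₃E°₃ = n₁E°₁ + n₂E°₂.
With n₃ = 2, and the known step contributing 1×(+0.53) V, the unknown satisfies 1·E° = 2×(+0.345) − 1×(+0.53) = +0.160.
E° = +0.160 / 1 = +0.160 V.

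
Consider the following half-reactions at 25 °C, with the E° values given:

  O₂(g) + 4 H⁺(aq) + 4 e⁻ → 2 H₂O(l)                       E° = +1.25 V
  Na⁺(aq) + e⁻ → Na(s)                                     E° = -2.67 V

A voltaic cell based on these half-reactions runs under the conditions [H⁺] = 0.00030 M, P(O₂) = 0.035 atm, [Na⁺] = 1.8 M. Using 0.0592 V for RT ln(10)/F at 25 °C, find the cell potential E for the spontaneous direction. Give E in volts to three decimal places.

+3.675 V

O₂/H₂O is the cathode (higher E°), Na⁺/Na the anode: E°cell = +1.25 − (-2.67) = +3.92 V, n = 4.
Overall: O₂(g) + 4 H⁺(aq) + 4 Na(s) → 2 H₂O(l) + 4 Na⁺(aq)
Q = [Na⁺]^4 / (P(O₂)·[H⁺]^4); log Q = 16.569.
E = E° − (0.0592/n) log Q = +3.92 − (0.0592/4)(16.569) = +3.675 V.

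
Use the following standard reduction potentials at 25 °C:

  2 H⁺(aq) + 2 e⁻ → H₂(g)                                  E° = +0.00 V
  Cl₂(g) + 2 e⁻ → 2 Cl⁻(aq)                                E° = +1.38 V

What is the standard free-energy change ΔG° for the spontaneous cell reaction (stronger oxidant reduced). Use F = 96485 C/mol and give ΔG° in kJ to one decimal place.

Cl₂/Cl⁻ (E° = +1.38 V) is the cathode; H⁺/H₂ (E° = +0.00 V) is the anode, so E°cell = +1.38 V.
Balancing electrons gives n = 2 (lcm of 2 and 2).
ΔG° = −nFE° = −(2)(96485)(+1.38) = -266,299 J = -266.3 kJ.

-266.3 kJ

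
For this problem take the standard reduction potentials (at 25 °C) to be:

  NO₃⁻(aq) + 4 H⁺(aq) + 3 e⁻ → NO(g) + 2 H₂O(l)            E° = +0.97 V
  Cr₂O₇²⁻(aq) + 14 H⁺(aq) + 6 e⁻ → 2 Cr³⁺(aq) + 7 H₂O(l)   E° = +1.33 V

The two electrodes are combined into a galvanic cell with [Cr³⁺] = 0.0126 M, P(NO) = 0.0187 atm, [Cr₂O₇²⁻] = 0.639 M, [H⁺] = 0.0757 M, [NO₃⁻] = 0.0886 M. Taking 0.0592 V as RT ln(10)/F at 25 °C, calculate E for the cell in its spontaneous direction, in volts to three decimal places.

Cr₂O₇²⁻/Cr³⁺ is the cathode (higher E°), NO₃⁻/NO the anode: E°cell = +1.33 − (+0.97) = +0.36 V, n = 6.
Overall: Cr₂O₇²⁻(aq) + 6 H⁺(aq) + 2 NO(g) → 2 Cr³⁺(aq) + 3 H₂O(l) + 2 NO₃⁻(aq)
Q = [Cr³⁺]^2·[NO₃⁻]^2 / ([Cr₂O₇²⁻]·[H⁺]^6·P(NO)^2); log Q = 4.472.
E = E° − (0.0592/n) log Q = +0.36 − (0.0592/6)(4.472) = +0.316 V.

+0.316 V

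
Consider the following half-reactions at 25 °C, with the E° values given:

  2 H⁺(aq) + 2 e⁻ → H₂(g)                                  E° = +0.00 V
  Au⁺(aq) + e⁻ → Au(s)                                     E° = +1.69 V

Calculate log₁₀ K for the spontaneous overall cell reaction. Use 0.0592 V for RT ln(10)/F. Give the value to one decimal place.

Cathode: Au⁺/Au; anode: H⁺/H₂. E°cell = +1.69 V, n = 2.
log K = nE°cell / 0.0592 = (2)(+1.69) / 0.0592 = 57.1.

57.1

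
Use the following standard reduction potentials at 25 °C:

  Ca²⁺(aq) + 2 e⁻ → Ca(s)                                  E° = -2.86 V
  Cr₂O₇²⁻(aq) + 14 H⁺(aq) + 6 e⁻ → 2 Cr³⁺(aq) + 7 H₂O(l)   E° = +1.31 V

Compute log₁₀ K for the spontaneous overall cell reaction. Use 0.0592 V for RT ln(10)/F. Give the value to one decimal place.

Cathode: Cr₂O₇²⁻/Cr³⁺; anode: Ca²⁺/Ca. E°cell = +4.17 V, n = 6.
log K = nE°cell / 0.0592 = (6)(+4.17) / 0.0592 = 422.6.

422.6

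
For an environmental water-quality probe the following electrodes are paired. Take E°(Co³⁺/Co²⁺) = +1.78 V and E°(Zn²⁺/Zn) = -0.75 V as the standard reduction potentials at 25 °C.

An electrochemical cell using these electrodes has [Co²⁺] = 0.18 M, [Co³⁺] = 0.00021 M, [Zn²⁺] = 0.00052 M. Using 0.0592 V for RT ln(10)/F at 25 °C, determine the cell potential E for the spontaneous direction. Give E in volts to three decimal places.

Co³⁺/Co²⁺ is the cathode (higher E°), Zn²⁺/Zn the anode: E°cell = +1.78 − (-0.75) = +2.53 V, n = 2.
Overall: 2 Co³⁺(aq) + Zn(s) → 2 Co²⁺(aq) + Zn²⁺(aq)
Q = [Co²⁺]^2·[Zn²⁺] / ([Co³⁺]^2); log Q = 2.582.
E = E° − (0.0592/n) log Q = +2.53 − (0.0592/2)(2.582) = +2.454 V.

+2.454 V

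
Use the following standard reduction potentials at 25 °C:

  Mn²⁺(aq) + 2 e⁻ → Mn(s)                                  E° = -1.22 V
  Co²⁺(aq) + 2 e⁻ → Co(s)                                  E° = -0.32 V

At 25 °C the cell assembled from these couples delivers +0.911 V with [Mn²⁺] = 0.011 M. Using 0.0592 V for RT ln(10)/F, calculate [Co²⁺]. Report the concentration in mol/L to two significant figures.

Co²⁺/Co is the cathode, Mn²⁺/Mn the anode: E°cell = +0.90 V, n = 2.
Overall reaction: Co²⁺(aq) + Mn(s) → Co(s) + Mn²⁺(aq); Q = [Mn²⁺]^1/[Co²⁺]^1.
From E = E° − (0.0592/n) log Q: log Q = (E° − E)·n/0.0592 = (+0.90 − (+0.911))·2/0.0592 = -0.3716.
So 1·log[Co²⁺] = 1·log(0.011) − log Q = -1.9586 − (-0.3716) = -1.5870; [Co²⁺] = 10^(-1.5870) ≈ 0.026 M.

0.026 M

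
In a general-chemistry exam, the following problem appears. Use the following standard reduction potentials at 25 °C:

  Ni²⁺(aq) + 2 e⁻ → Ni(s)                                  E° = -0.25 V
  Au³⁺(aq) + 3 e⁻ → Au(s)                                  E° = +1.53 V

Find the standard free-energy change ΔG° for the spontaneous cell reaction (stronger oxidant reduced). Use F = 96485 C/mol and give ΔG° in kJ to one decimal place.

-1030.5 kJ

Au³⁺/Au (E° = +1.53 V) is the cathode; Ni²⁺/Ni (E° = -0.25 V) is the anode, so E°cell = +1.78 V.
Balancing electrons gives n = 6 (lcm of 3 and 2).
ΔG° = −nFE° = −(6)(96485)(+1.78) = -1,030,460 J = -1030.5 kJ.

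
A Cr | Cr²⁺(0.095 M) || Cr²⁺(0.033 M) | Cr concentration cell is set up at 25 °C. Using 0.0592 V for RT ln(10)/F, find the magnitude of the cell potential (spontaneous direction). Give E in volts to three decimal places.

For a concentration cell E°cell = 0. The 0.095 M side is the cathode (reduction is favoured where [Cr²⁺] is higher).
With n = 2, E = −(0.0592/2) log([Cr²⁺]ₐₙ/[Cr²⁺]꜀ₐₜ) = −(0.0592/2) log(0.033/0.095) = −(0.0592/2)(-0.459) = +0.014 V.

+0.014 V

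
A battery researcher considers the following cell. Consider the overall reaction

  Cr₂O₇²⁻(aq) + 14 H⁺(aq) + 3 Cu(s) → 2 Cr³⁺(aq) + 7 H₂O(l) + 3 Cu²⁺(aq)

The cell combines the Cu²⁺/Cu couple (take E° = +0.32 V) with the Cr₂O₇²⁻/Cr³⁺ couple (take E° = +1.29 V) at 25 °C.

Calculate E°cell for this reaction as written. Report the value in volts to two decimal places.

+0.97 V

The Cr₂O₇²⁻/Cr³⁺ couple has the higher reduction potential, so it is the cathode; Cu²⁺/Cu is oxidised at the anode.
E°cell = E°(cathode) − E°(anode) = (+1.29) − (+0.32) = +0.97 V.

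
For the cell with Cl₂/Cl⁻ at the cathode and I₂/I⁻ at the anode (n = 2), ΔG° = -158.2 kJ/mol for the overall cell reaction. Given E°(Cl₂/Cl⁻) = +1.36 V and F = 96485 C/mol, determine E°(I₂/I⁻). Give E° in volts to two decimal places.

+0.54 V

E°cell = −ΔG°/(nF) = −(-158.2×10³)/((2)(96485)) = +0.820 V.
Since Cl₂/Cl⁻ is the cathode and I₂/I⁻ the anode, E°cell = E°(Cl₂/Cl⁻) − E°(I₂/I⁻).
So E°(I₂/I⁻) = E°(Cl₂/Cl⁻) − E°cell = (+1.36) − (+0.820) = +0.54 V.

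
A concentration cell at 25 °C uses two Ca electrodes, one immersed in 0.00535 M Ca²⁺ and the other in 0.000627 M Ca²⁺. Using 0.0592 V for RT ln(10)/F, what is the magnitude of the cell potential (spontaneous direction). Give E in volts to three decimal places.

For a concentration cell E°cell = 0. The 0.00535 M side is the cathode (reduction is favoured where [Ca²⁺] is higher).
With n = 2, E = −(0.0592/2) log([Ca²⁺]ₐₙ/[Ca²⁺]꜀ₐₜ) = −(0.0592/2) log(0.000627/0.00535) = −(0.0592/2)(-0.931) = +0.028 V.

+0.028 V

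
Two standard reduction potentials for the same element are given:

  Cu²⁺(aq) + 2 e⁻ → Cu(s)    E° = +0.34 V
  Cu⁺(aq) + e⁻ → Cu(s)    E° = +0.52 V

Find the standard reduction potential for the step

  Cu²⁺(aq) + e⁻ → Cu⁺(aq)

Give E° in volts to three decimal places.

+0.160 V

Sequential free energies add, so n₃E°₃ = n₁E°₁ + n₂E°₂.
With n₃ = 2, and the known step contributing 1×(+0.52) V, the unknown satisfies 1·E° = 2×(+0.34) − 1×(+0.52) = +0.160.
E° = +0.160 / 1 = +0.160 V.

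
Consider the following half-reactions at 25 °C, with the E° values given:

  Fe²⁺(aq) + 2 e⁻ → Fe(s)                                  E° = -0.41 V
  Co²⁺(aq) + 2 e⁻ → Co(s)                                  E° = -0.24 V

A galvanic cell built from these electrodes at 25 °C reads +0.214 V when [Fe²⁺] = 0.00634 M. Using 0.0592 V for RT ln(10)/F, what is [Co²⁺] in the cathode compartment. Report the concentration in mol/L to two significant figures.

0.19 M

Co²⁺/Co is the cathode, Fe²⁺/Fe the anode: E°cell = +0.17 V, n = 2.
Overall reaction: Co²⁺(aq) + Fe(s) → Co(s) + Fe²⁺(aq); Q = [Fe²⁺]^1/[Co²⁺]^1.
From E = E° − (0.0592/n) log Q: log Q = (E° − E)·n/0.0592 = (+0.17 − (+0.214))·2/0.0592 = -1.4865.
So 1·log[Co²⁺] = 1·log(0.00634) − log Q = -2.1979 − (-1.4865) = -0.7114; [Co²⁺] = 10^(-0.7114) ≈ 0.19 M.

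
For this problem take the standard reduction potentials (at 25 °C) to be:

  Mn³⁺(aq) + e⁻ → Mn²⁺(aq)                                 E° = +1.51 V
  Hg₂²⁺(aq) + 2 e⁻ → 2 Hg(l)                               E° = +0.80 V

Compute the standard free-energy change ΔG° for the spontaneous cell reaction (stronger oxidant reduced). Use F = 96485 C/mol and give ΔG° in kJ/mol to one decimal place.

-137.0 kJ/mol

Mn³⁺/Mn²⁺ (E° = +1.51 V) is the cathode; Hg₂²⁺/Hg (E° = +0.80 V) is the anode, so E°cell = +0.71 V.
Balancing electrons gives n = 2 (lcm of 1 and 2).
ΔG° = −nFE° = −(2)(96485)(+0.71) = -137,009 J = -137.0 kJ/mol.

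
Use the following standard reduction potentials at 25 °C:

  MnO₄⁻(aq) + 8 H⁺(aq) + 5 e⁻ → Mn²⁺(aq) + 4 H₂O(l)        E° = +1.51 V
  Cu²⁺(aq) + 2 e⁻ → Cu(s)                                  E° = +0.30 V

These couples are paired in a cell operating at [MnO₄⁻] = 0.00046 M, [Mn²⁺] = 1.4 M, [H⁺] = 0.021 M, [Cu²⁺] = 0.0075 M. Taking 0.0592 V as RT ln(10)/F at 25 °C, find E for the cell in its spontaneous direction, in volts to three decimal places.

MnO₄⁻/Mn²⁺ is the cathode (higher E°), Cu²⁺/Cu the anode: E°cell = +1.51 − (+0.30) = +1.21 V, n = 10.
Overall: 2 MnO₄⁻(aq) + 16 H⁺(aq) + 5 Cu(s) → 2 Mn²⁺(aq) + 8 H₂O(l) + 5 Cu²⁺(aq)
Q = [Mn²⁺]^2·[Cu²⁺]^5 / ([MnO₄⁻]^2·[H⁺]^16); log Q = 23.187.
E = E° − (0.0592/n) log Q = +1.21 − (0.0592/10)(23.187) = +1.073 V.

+1.073 V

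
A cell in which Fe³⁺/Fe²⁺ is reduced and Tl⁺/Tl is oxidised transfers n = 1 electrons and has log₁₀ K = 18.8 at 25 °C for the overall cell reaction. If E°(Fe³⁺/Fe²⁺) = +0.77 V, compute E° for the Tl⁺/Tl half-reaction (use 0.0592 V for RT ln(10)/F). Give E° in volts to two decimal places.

E°cell = (0.0592/n)·log K = (0.0592/1)(18.8) = +1.113 V.
Since Fe³⁺/Fe²⁺ is the cathode and Tl⁺/Tl the anode, E°cell = E°(Fe³⁺/Fe²⁺) − E°(Tl⁺/Tl).
So E°(Tl⁺/Tl) = E°(Fe³⁺/Fe²⁺) − E°cell = (+0.77) − (+1.113) = -0.34 V.

-0.34 V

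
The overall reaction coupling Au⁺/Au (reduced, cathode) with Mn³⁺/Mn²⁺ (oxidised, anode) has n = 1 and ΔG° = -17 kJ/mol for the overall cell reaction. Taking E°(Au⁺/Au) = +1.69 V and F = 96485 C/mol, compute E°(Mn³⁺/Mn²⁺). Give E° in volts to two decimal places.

+1.51 V

E°cell = −ΔG°/(nF) = −(-17×10³)/((1)(96485)) = +0.176 V.
Since Au⁺/Au is the cathode and Mn³⁺/Mn²⁺ the anode, E°cell = E°(Au⁺/Au) − E°(Mn³⁺/Mn²⁺).
So E°(Mn³⁺/Mn²⁺) = E°(Au⁺/Au) − E°cell = (+1.69) − (+0.176) = +1.51 V.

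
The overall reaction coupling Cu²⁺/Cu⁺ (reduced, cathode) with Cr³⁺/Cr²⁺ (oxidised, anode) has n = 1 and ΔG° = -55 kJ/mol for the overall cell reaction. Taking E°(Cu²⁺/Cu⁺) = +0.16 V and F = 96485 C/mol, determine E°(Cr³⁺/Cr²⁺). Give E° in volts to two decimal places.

-0.41 V

E°cell = −ΔG°/(nF) = −(-55×10³)/((1)(96485)) = +0.570 V.
Since Cu²⁺/Cu⁺ is the cathode and Cr³⁺/Cr²⁺ the anode, E°cell = E°(Cu²⁺/Cu⁺) − E°(Cr³⁺/Cr²⁺).
So E°(Cr³⁺/Cr²⁺) = E°(Cu²⁺/Cu⁺) − E°cell = (+0.16) − (+0.570) = -0.41 V.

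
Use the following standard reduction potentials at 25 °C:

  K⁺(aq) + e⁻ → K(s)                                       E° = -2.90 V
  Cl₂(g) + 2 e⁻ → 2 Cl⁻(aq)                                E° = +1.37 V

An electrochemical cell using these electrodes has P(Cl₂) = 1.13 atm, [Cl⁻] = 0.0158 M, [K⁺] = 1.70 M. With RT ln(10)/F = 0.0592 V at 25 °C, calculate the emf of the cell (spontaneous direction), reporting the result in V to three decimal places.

+4.365 V

Cl₂/Cl⁻ is the cathode (higher E°), K⁺/K the anode: E°cell = +1.37 − (-2.90) = +4.27 V, n = 2.
Overall: Cl₂(g) + 2 K(s) → 2 Cl⁻(aq) + 2 K⁺(aq)
Q = [Cl⁻]^2·[K⁺]^2 / (P(Cl₂)); log Q = -3.195.
E = E° − (0.0592/n) log Q = +4.27 − (0.0592/2)(-3.195) = +4.365 V.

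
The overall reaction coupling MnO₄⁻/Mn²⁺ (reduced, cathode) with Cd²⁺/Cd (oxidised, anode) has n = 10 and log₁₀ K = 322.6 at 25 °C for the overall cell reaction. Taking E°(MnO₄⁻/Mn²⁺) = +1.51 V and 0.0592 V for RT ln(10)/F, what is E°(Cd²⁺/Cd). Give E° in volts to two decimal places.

E°cell = (0.0592/n)·log K = (0.0592/10)(322.6) = +1.910 V.
Since MnO₄⁻/Mn²⁺ is the cathode and Cd²⁺/Cd the anode, E°cell = E°(MnO₄⁻/Mn²⁺) − E°(Cd²⁺/Cd).
So E°(Cd²⁺/Cd) = E°(MnO₄⁻/Mn²⁺) − E°cell = (+1.51) − (+1.910) = -0.40 V.

-0.40 V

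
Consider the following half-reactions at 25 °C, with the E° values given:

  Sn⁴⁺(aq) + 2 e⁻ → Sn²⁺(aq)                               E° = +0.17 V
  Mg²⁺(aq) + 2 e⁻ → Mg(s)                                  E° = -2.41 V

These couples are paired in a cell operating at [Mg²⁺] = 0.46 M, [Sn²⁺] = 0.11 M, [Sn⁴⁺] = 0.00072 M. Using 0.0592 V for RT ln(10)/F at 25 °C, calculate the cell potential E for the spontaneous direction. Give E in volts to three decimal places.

+2.525 V

Sn⁴⁺/Sn²⁺ is the cathode (higher E°), Mg²⁺/Mg the anode: E°cell = +0.17 − (-2.41) = +2.58 V, n = 2.
Overall: Sn⁴⁺(aq) + Mg(s) → Sn²⁺(aq) + Mg²⁺(aq)
Q = [Sn²⁺]·[Mg²⁺] / ([Sn⁴⁺]); log Q = 1.847.
E = E° − (0.0592/n) log Q = +2.58 − (0.0592/2)(1.847) = +2.525 V.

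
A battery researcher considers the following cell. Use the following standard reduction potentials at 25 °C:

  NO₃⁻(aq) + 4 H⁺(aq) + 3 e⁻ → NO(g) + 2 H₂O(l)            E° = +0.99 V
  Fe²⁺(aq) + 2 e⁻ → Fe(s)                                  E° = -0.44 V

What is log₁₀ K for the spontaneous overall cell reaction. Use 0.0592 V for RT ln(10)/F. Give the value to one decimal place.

144.9

Cathode: NO₃⁻/NO; anode: Fe²⁺/Fe. E°cell = +1.43 V, n = 6.
log K = nE°cell / 0.0592 = (6)(+1.43) / 0.0592 = 144.9.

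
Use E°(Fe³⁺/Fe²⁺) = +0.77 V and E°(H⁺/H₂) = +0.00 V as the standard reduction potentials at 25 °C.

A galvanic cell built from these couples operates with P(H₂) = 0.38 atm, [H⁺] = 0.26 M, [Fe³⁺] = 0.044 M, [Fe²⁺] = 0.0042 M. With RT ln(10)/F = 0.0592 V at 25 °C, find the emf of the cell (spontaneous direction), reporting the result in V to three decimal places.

Fe³⁺/Fe²⁺ is the cathode (higher E°), H⁺/H₂ the anode: E°cell = +0.77 − (+0.00) = +0.77 V, n = 2.
Overall: 2 Fe³⁺(aq) + H₂(g) → 2 Fe²⁺(aq) + 2 H⁺(aq)
Q = [Fe²⁺]^2·[H⁺]^2 / ([Fe³⁺]^2·P(H₂)); log Q = -2.790.
E = E° − (0.0592/n) log Q = +0.77 − (0.0592/2)(-2.790) = +0.853 V.

+0.853 V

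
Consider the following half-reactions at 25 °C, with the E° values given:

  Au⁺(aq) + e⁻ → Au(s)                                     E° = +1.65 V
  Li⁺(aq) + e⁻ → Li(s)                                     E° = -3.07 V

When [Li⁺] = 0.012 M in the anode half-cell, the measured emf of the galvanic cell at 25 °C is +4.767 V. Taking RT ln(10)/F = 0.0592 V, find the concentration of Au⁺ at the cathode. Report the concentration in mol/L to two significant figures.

Au⁺/Au is the cathode, Li⁺/Li the anode: E°cell = +4.72 V, n = 1.
Overall reaction: Au⁺(aq) + Li(s) → Au(s) + Li⁺(aq); Q = [Li⁺]^1/[Au⁺]^1.
From E = E° − (0.0592/n) log Q: log Q = (E° − E)·n/0.0592 = (+4.72 − (+4.767))·1/0.0592 = -0.7939.
So 1·log[Au⁺] = 1·log(0.012) − log Q = -1.9208 − (-0.7939) = -1.1269; [Au⁺] = 10^(-1.1269) ≈ 0.075 M.

0.075 M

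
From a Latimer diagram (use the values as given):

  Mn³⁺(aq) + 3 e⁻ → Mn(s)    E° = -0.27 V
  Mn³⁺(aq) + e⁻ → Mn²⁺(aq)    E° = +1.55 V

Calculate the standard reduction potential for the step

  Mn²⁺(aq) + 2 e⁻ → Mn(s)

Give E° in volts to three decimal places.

Sequential free energies add, so n₃E°₃ = n₁E°₁ + n₂E°₂.
With n₃ = 3, and the known step contributing 1×(+1.55) V, the unknown satisfies 2·E° = 3×(-0.27) − 1×(+1.55) = -2.360.
E° = -2.360 / 2 = -1.180 V.

-1.180 V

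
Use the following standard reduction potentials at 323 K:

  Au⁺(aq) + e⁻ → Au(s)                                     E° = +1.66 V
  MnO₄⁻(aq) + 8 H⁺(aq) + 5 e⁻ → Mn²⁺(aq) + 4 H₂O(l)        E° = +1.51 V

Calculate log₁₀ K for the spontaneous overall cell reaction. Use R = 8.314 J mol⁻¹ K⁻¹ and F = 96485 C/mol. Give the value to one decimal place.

Cathode: Au⁺/Au; anode: MnO₄⁻/Mn²⁺. E°cell = (+1.66) − (+1.51) = +0.15 V, with n = 5.
ΔG° = −nFE° = −RT ln K, so ln K = nFE°/(RT) = (5)(96485)(+0.15) / ((8.314)(323)) = 26.947.
log₁₀ K = 26.947 / ln 10 = 11.7.

11.7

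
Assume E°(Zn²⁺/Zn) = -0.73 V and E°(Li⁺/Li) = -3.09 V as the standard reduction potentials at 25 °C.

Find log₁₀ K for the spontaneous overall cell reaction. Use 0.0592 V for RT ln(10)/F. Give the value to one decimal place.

Cathode: Zn²⁺/Zn; anode: Li⁺/Li. E°cell = +2.36 V, n = 2.
log K = nE°cell / 0.0592 = (2)(+2.36) / 0.0592 = 79.7.

79.7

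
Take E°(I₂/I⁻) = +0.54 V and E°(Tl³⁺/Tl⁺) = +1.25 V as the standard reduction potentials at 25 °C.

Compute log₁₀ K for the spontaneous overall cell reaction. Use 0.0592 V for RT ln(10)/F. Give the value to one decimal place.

Cathode: Tl³⁺/Tl⁺; anode: I₂/I⁻. E°cell = +0.71 V, n = 2.
log K = nE°cell / 0.0592 = (2)(+0.71) / 0.0592 = 24.0.

24.0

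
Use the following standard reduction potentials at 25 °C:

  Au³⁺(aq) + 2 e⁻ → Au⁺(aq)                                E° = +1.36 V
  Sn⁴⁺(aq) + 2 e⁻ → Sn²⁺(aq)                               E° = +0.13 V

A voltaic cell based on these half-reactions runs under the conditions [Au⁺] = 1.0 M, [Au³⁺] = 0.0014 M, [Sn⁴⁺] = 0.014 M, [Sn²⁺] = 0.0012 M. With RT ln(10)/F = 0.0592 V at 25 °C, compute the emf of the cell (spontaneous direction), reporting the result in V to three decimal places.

Au³⁺/Au⁺ is the cathode (higher E°), Sn⁴⁺/Sn²⁺ the anode: E°cell = +1.36 − (+0.13) = +1.23 V, n = 2.
Overall: Au³⁺(aq) + Sn²⁺(aq) → Au⁺(aq) + Sn⁴⁺(aq)
Q = [Au⁺]·[Sn⁴⁺] / ([Au³⁺]·[Sn²⁺]); log Q = 3.921.
E = E° − (0.0592/n) log Q = +1.23 − (0.0592/2)(3.921) = +1.114 V.

+1.114 V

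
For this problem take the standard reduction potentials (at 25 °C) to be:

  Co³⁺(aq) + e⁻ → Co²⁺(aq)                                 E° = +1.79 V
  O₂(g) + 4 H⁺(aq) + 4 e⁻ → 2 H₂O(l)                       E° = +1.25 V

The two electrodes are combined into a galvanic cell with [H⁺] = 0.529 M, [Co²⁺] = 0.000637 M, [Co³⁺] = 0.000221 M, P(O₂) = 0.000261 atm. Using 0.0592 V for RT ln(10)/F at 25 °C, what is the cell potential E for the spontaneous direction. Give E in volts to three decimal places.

Co³⁺/Co²⁺ is the cathode (higher E°), O₂/H₂O the anode: E°cell = +1.79 − (+1.25) = +0.54 V, n = 4.
Overall: 4 Co³⁺(aq) + 2 H₂O(l) → 4 Co²⁺(aq) + O₂(g) + 4 H⁺(aq)
Q = [Co²⁺]^4·P(O₂)·[H⁺]^4 / ([Co³⁺]^4); log Q = -2.851.
E = E° − (0.0592/n) log Q = +0.54 − (0.0592/4)(-2.851) = +0.582 V.

+0.582 V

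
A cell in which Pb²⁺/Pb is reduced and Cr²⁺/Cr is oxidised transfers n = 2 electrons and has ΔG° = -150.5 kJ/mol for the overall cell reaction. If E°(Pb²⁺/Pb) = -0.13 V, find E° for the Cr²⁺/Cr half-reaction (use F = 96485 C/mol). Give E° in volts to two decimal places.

E°cell = −ΔG°/(nF) = −(-150.5×10³)/((2)(96485)) = +0.780 V.
Since Pb²⁺/Pb is the cathode and Cr²⁺/Cr the anode, E°cell = E°(Pb²⁺/Pb) − E°(Cr²⁺/Cr).
So E°(Cr²⁺/Cr) = E°(Pb²⁺/Pb) − E°cell = (-0.13) − (+0.780) = -0.91 V.

-0.91 V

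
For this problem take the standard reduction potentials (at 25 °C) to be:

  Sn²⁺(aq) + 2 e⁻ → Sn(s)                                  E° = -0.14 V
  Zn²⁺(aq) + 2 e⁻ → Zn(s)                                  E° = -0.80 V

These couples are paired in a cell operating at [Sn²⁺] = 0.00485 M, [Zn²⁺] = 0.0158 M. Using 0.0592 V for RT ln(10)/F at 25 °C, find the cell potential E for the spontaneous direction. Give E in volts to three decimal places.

Sn²⁺/Sn is the cathode (higher E°), Zn²⁺/Zn the anode: E°cell = -0.14 − (-0.80) = +0.66 V, n = 2.
Overall: Sn²⁺(aq) + Zn(s) → Sn(s) + Zn²⁺(aq)
Q = [Zn²⁺] / ([Sn²⁺]); log Q = 0.513.
E = E° − (0.0592/n) log Q = +0.66 − (0.0592/2)(0.513) = +0.645 V.

+0.645 V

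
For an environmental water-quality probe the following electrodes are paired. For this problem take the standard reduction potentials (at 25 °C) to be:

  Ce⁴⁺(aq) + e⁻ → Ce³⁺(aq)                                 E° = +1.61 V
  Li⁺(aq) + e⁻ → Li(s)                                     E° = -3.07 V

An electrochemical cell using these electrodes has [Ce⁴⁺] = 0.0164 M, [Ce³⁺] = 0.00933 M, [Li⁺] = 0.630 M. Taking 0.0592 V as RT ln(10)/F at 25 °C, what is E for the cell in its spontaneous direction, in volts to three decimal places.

Ce⁴⁺/Ce³⁺ is the cathode (higher E°), Li⁺/Li the anode: E°cell = +1.61 − (-3.07) = +4.68 V, n = 1.
Overall: Ce⁴⁺(aq) + Li(s) → Ce³⁺(aq) + Li⁺(aq)
Q = [Ce³⁺]·[Li⁺] / ([Ce⁴⁺]); log Q = -0.446.
E = E° − (0.0592/n) log Q = +4.68 − (0.0592/1)(-0.446) = +4.706 V.

+4.706 V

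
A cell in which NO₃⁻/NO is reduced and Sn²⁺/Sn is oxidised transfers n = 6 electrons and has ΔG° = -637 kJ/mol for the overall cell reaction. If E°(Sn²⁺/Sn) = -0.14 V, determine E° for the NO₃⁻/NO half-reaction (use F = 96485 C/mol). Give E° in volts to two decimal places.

+0.96 V

E°cell = −ΔG°/(nF) = −(-637×10³)/((6)(96485)) = +1.100 V.
Since NO₃⁻/NO is the cathode and Sn²⁺/Sn the anode, E°cell = E°(NO₃⁻/NO) − E°(Sn²⁺/Sn).
So E°(NO₃⁻/NO) = E°cell + E°(Sn²⁺/Sn) = +1.100 + (-0.14) = +0.96 V.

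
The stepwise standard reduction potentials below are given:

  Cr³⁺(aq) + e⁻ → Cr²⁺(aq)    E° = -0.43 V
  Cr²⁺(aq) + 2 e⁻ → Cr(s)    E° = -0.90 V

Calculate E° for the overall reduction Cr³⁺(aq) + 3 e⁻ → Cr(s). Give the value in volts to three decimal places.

-0.743 V

Adding the free-energy changes (−nFE°) of the two steps gives −n₃FE°₃ = −n₁FE°₁ − n₂FE°₂.
E°₃ = (1×-0.43 + 2×-0.90) / 3 = (-2.230) / 3 = -0.743 V.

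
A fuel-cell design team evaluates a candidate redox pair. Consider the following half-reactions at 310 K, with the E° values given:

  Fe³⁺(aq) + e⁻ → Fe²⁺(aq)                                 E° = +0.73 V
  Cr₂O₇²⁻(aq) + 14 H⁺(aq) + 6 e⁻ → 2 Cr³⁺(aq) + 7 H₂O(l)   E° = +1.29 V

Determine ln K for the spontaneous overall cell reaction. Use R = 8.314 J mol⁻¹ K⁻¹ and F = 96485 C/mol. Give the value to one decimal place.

Cathode: Cr₂O₇²⁻/Cr³⁺; anode: Fe³⁺/Fe²⁺. E°cell = (+1.29) − (+0.73) = +0.56 V, with n = 6.
ΔG° = −nFE° = −RT ln K, so ln K = nFE°/(RT) = (6)(96485)(+0.56) / ((8.314)(310)) = 125.785.

125.8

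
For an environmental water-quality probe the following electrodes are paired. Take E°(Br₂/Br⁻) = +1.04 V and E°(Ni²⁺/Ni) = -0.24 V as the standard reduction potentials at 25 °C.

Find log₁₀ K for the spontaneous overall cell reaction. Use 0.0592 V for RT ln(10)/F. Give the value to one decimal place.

Cathode: Br₂/Br⁻; anode: Ni²⁺/Ni. E°cell = +1.28 V, n = 2.
log K = nE°cell / 0.0592 = (2)(+1.28) / 0.0592 = 43.2.

43.2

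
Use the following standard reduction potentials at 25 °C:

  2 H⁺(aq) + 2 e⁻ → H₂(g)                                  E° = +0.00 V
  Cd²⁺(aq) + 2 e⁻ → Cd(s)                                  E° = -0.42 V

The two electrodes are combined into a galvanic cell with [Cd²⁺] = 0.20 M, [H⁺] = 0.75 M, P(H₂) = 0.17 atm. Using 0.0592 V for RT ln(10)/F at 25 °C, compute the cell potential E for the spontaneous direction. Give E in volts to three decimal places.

+0.456 V

H⁺/H₂ is the cathode (higher E°), Cd²⁺/Cd the anode: E°cell = +0.00 − (-0.42) = +0.42 V, n = 2.
Overall: 2 H⁺(aq) + Cd(s) → H₂(g) + Cd²⁺(aq)
Q = P(H₂)·[Cd²⁺] / ([H⁺]^2); log Q = -1.219.
E = E° − (0.0592/n) log Q = +0.42 − (0.0592/2)(-1.219) = +0.456 V.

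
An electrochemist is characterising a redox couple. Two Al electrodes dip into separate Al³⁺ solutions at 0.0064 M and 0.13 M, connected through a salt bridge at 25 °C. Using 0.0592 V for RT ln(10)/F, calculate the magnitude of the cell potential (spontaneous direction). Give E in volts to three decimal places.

+0.026 V

For a concentration cell E°cell = 0. The 0.13 M side is the cathode (reduction is favoured where [Al³⁺] is higher).
With n = 3, E = −(0.0592/3) log([Al³⁺]ₐₙ/[Al³⁺]꜀ₐₜ) = −(0.0592/3) log(0.0064/0.13) = −(0.0592/3)(-1.308) = +0.026 V.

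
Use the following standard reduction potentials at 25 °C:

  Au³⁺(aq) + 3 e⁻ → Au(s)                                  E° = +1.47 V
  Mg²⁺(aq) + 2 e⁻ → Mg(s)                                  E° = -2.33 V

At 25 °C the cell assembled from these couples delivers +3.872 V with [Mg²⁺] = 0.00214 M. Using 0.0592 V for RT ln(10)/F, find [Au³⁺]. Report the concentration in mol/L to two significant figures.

Au³⁺/Au is the cathode, Mg²⁺/Mg the anode: E°cell = +3.80 V, n = 6.
Overall reaction: 2 Au³⁺(aq) + 3 Mg(s) → 2 Au(s) + 3 Mg²⁺(aq); Q = [Mg²⁺]^3/[Au³⁺]^2.
From E = E° − (0.0592/n) log Q: log Q = (E° − E)·n/0.0592 = (+3.80 − (+3.872))·6/0.0592 = -7.2973.
So 2·log[Au³⁺] = 3·log(0.00214) − log Q = -8.0088 − (-7.2973) = -0.7115; log[Au³⁺] = -0.7115 / 2 = -0.3558; [Au³⁺] = 10^(-0.3558) ≈ 0.44 M.

0.44 M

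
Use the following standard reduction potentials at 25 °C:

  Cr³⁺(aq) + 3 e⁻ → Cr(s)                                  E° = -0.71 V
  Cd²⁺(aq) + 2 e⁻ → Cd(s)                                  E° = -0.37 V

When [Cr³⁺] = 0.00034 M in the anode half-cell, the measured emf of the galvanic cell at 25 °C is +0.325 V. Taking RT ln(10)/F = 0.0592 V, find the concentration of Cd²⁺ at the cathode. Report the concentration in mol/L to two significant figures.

0.0015 M

Cd²⁺/Cd is the cathode, Cr³⁺/Cr the anode: E°cell = +0.34 V, n = 6.
Overall reaction: 3 Cd²⁺(aq) + 2 Cr(s) → 3 Cd(s) + 2 Cr³⁺(aq); Q = [Cr³⁺]^2/[Cd²⁺]^3.
From E = E° − (0.0592/n) log Q: log Q = (E° − E)·n/0.0592 = (+0.34 − (+0.325))·6/0.0592 = 1.5203.
So 3·log[Cd²⁺] = 2·log(0.00034) − log Q = -6.9370 − (1.5203) = -8.4573; log[Cd²⁺] = -8.4573 / 3 = -2.8191; [Cd²⁺] = 10^(-2.8191) ≈ 0.0015 M.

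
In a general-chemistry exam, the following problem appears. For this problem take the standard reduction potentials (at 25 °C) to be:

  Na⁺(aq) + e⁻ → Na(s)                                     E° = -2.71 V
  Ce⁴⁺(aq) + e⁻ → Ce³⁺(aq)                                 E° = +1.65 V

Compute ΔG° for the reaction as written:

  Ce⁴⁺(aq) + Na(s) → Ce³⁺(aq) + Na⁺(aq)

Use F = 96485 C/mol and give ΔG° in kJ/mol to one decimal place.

-420.7 kJ/mol

As written, Ce⁴⁺/Ce³⁺ is reduced (cathode) and Na⁺/Na is oxidised (anode), so E°cell = (+1.65) − (-2.71) = +4.36 V.
Balancing electrons gives n = 1.
ΔG° = −nFE° = −(1)(96485)(+4.36) = -420,675 J = -420.7 kJ/mol.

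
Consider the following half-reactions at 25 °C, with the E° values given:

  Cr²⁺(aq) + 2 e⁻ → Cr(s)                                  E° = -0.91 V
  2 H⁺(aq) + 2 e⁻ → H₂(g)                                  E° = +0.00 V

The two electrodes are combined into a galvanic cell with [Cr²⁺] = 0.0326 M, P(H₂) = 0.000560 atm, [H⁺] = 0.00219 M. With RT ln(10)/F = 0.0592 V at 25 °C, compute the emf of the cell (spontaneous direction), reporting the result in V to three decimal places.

+0.893 V

H⁺/H₂ is the cathode (higher E°), Cr²⁺/Cr the anode: E°cell = +0.00 − (-0.91) = +0.91 V, n = 2.
Overall: 2 H⁺(aq) + Cr(s) → H₂(g) + Cr²⁺(aq)
Q = P(H₂)·[Cr²⁺] / ([H⁺]^2); log Q = 0.581.
E = E° − (0.0592/n) log Q = +0.91 − (0.0592/2)(0.581) = +0.893 V.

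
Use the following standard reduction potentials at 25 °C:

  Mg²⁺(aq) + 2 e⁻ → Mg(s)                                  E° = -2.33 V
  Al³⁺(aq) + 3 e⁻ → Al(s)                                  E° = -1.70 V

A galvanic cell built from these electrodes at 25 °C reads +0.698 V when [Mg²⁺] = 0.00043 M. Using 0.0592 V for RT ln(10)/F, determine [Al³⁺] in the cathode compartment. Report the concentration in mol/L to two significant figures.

Al³⁺/Al is the cathode, Mg²⁺/Mg the anode: E°cell = +0.63 V, n = 6.
Overall reaction: 2 Al³⁺(aq) + 3 Mg(s) → 2 Al(s) + 3 Mg²⁺(aq); Q = [Mg²⁺]^3/[Al³⁺]^2.
From E = E° − (0.0592/n) log Q: log Q = (E° − E)·n/0.0592 = (+0.63 − (+0.698))·6/0.0592 = -6.8919.
So 2·log[Al³⁺] = 3·log(0.00043) − log Q = -10.0996 − (-6.8919) = -3.2077; log[Al³⁺] = -3.2077 / 2 = -1.6038; [Al³⁺] = 10^(-1.6038) ≈ 0.025 M.

0.025 M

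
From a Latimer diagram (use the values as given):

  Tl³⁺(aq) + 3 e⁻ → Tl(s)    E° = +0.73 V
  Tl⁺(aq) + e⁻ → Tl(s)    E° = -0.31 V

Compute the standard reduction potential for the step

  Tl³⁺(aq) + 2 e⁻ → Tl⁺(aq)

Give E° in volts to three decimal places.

+1.250 V

Sequential free energies add, so n₃E°₃ = n₁E°₁ + n₂E°₂.
With n₃ = 3, and the known step contributing 1×(-0.31) V, the unknown satisfies 2·E° = 3×(+0.73) − 1×(-0.31) = +2.500.
E° = +2.500 / 2 = +1.250 V.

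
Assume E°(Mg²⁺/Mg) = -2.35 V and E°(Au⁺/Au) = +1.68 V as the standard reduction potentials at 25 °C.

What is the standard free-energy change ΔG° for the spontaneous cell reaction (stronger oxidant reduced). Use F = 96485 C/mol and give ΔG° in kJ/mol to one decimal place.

-777.7 kJ/mol

Au⁺/Au (E° = +1.68 V) is the cathode; Mg²⁺/Mg (E° = -2.35 V) is the anode, so E°cell = +4.03 V.
Balancing electrons gives n = 2 (lcm of 1 and 2).
ΔG° = −nFE° = −(2)(96485)(+4.03) = -777,669 J = -777.7 kJ/mol.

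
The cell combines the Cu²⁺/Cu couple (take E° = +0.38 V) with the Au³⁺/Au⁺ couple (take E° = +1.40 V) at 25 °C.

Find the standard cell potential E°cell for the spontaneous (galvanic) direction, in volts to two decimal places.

The Au³⁺/Au⁺ couple has the higher reduction potential, so it is the cathode; Cu²⁺/Cu is oxidised at the anode.
E°cell = E°(cathode) − E°(anode) = (+1.40) − (+0.38) = +1.02 V.
Since E°cell > 0, the reaction is spontaneous under standard conditions.

+1.02 V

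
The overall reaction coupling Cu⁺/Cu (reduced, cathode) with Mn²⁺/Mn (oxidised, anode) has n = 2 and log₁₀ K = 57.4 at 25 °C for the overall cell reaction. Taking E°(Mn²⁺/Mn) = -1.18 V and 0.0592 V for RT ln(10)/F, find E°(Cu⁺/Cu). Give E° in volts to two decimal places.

+0.52 V

E°cell = (0.0592/n)·log K = (0.0592/2)(57.4) = +1.699 V.
Since Cu⁺/Cu is the cathode and Mn²⁺/Mn the anode, E°cell = E°(Cu⁺/Cu) − E°(Mn²⁺/Mn).
So E°(Cu⁺/Cu) = E°cell + E°(Mn²⁺/Mn) = +1.699 + (-1.18) = +0.52 V.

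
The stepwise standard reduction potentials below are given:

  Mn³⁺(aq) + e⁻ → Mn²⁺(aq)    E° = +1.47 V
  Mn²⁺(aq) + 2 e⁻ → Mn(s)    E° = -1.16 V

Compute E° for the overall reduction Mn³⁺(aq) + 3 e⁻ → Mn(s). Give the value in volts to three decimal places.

-0.283 V

Adding the free-energy changes (−nFE°) of the two steps gives −n₃FE°₃ = −n₁FE°₁ − n₂FE°₂.
E°₃ = (1×+1.47 + 2×-1.16) / 3 = (-0.850) / 3 = -0.283 V.
Simply averaging or adding the two E° values would be wrong; the electron-weighted sum is required.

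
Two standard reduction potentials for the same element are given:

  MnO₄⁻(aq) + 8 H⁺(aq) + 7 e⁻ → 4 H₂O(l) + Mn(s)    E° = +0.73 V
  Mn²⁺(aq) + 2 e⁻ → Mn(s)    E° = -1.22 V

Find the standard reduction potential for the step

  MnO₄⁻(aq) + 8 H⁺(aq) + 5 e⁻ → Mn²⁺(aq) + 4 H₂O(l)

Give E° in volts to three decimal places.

+1.510 V

Sequential free energies add, so n₃E°₃ = n₁E°₁ + n₂E°₂.
With n₃ = 7, and the known step contributing 2×(-1.22) V, the unknown satisfies 5·E° = 7×(+0.73) − 2×(-1.22) = +7.550.
E° = +7.550 / 5 = +1.510 V.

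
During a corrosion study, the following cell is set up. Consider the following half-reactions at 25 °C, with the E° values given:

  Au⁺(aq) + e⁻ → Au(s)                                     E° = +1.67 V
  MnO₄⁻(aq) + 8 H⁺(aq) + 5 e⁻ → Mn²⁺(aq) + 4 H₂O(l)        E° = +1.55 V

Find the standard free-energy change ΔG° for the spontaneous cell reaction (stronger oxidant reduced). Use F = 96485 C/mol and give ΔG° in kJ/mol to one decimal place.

Au⁺/Au (E° = +1.67 V) is the cathode; MnO₄⁻/Mn²⁺ (E° = +1.55 V) is the anode, so E°cell = +0.12 V.
Balancing electrons gives n = 5 (lcm of 1 and 5).
ΔG° = −nFE° = −(5)(96485)(+0.12) = -57,891 J = -57.9 kJ/mol.

-57.9 kJ/mol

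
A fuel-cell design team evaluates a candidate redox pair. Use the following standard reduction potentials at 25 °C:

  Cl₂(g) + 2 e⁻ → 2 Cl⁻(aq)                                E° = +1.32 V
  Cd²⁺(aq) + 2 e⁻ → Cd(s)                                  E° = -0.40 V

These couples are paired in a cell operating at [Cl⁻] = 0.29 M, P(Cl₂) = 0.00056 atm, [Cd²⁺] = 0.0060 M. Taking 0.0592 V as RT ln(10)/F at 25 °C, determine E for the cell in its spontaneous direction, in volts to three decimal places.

+1.721 V

Cl₂/Cl⁻ is the cathode (higher E°), Cd²⁺/Cd the anode: E°cell = +1.32 − (-0.40) = +1.72 V, n = 2.
Overall: Cl₂(g) + Cd(s) → 2 Cl⁻(aq) + Cd²⁺(aq)
Q = [Cl⁻]^2·[Cd²⁺] / (P(Cl₂)); log Q = -0.045.
E = E° − (0.0592/n) log Q = +1.72 − (0.0592/2)(-0.045) = +1.721 V.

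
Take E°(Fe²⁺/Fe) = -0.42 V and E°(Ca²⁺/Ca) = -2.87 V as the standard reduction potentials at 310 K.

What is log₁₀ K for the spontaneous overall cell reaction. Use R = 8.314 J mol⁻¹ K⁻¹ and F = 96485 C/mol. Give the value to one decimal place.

Cathode: Fe²⁺/Fe; anode: Ca²⁺/Ca. E°cell = (-0.42) − (-2.87) = +2.45 V, with n = 2.
ΔG° = −nFE° = −RT ln K, so ln K = nFE°/(RT) = (2)(96485)(+2.45) / ((8.314)(310)) = 183.436.
log₁₀ K = 183.436 / ln 10 = 79.7.

79.7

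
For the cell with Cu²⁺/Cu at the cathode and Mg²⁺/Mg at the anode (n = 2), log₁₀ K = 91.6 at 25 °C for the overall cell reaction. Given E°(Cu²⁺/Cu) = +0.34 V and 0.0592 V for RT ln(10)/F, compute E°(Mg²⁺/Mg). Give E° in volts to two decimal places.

E°cell = (0.0592/n)·log K = (0.0592/2)(91.6) = +2.711 V.
Since Cu²⁺/Cu is the cathode and Mg²⁺/Mg the anode, E°cell = E°(Cu²⁺/Cu) − E°(Mg²⁺/Mg).
So E°(Mg²⁺/Mg) = E°(Cu²⁺/Cu) − E°cell = (+0.34) − (+2.711) = -2.37 V.

-2.37 V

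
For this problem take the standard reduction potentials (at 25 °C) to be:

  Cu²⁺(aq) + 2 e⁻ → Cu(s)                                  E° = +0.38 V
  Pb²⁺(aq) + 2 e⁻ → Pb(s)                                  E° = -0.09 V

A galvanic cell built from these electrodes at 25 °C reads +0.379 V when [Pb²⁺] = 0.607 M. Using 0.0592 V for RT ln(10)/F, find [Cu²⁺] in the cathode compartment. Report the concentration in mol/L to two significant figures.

Cu²⁺/Cu is the cathode, Pb²⁺/Pb the anode: E°cell = +0.47 V, n = 2.
Overall reaction: Cu²⁺(aq) + Pb(s) → Cu(s) + Pb²⁺(aq); Q = [Pb²⁺]^1/[Cu²⁺]^1.
From E = E° − (0.0592/n) log Q: log Q = (E° − E)·n/0.0592 = (+0.47 − (+0.379))·2/0.0592 = 3.0743.
So 1·log[Cu²⁺] = 1·log(0.607) − log Q = -0.2168 − (3.0743) = -3.2911; [Cu²⁺] = 10^(-3.2911) ≈ 0.00051 M.

0.00051 M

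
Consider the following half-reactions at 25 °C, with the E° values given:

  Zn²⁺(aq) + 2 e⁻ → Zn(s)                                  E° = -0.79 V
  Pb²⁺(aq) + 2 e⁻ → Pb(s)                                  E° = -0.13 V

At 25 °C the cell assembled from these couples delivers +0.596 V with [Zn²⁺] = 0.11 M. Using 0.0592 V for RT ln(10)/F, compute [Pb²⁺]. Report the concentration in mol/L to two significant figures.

0.00076 M

Pb²⁺/Pb is the cathode, Zn²⁺/Zn the anode: E°cell = +0.66 V, n = 2.
Overall reaction: Pb²⁺(aq) + Zn(s) → Pb(s) + Zn²⁺(aq); Q = [Zn²⁺]^1/[Pb²⁺]^1.
From E = E° − (0.0592/n) log Q: log Q = (E° − E)·n/0.0592 = (+0.66 − (+0.596))·2/0.0592 = 2.1622.
So 1·log[Pb²⁺] = 1·log(0.11) − log Q = -0.9586 − (2.1622) = -3.1208; [Pb²⁺] = 10^(-3.1208) ≈ 0.00076 M.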